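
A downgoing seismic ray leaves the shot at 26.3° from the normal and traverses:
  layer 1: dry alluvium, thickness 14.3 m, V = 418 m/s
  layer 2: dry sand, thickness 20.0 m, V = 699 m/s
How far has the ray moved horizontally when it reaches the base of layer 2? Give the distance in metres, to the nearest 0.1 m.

p = sin θ₁/V₁ = sin 26.3°/418 = 1.0600e-03 s/m is conserved through the stack.
Layer 1: θ = 26.30°; offset = 14.3·tan 26.30° = 7.068 m.
Layer 2: sin θ = p·699 = 0.7409 → θ = 47.81°; offset = 20.0·tan 47.81° = 22.065 m.
Σ offsets = 29.132 m.

29.1 m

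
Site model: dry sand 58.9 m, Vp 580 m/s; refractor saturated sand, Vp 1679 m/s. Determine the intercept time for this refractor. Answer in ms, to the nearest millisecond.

θ_c = arcsin(V₁/V₂) = arcsin(580/1679) = 20.21°; cos θ_c = 0.9384.
tᵢ = 2h·cos θ_c / V₁ = 2·58.9·0.9384 / 580 = 0.19060 s.

191 ms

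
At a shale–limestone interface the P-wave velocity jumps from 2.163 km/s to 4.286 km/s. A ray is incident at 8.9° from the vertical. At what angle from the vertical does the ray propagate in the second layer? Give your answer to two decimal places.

17.85°

sin θ₁/V₁ = sin θ₂/V₂ ⇒ sin θ₂ = 4.286·sin 8.9°/2.163 = 4.286·0.1547/2.163 = 0.3066.
θ₂ = sin⁻¹(0.3066) = 17.85° (from vertical).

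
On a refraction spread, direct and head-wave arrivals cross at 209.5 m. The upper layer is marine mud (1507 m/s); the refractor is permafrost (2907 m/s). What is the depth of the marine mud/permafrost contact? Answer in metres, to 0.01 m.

x_cross = 2h·√((V₂+V₁)/(V₂−V₁)) → h = x_cross / (2·√((V₂+V₁)/(V₂−V₁))).
√((V₂+V₁)/(V₂−V₁)) = √((2907+1507)/(2907−1507)) = 1.7756.
h = 209.5 / (2·1.7756) = 58.99 m.

58.99 m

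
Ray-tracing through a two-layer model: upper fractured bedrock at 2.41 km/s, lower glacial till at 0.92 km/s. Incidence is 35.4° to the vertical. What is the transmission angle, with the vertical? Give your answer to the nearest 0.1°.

12.8°

sin θ₁/V₁ = sin θ₂/V₂ ⇒ sin θ₂ = 0.92·sin 35.4°/2.41 = 0.92·0.5793/2.41 = 0.2211.
θ₂ = sin⁻¹(0.2211) = 12.78° (from vertical).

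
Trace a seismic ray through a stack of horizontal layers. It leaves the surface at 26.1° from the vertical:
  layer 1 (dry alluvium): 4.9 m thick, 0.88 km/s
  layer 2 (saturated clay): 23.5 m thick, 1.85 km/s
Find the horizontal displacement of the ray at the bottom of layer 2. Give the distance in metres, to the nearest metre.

Apply Snell's law at each interface; in layer i the horizontal offset is hᵢ·tan θᵢ.
Layer 1: θ = 26.10°; offset = 4.9·tan 26.10° = 2.400 m.
Layer 2: sin θ = 1.85·sin 26.1°/0.88 = 0.9249, θ = 67.65°; offset = 23.5·tan 67.65° = 57.154 m.
Summing the layer offsets gives 59.555 m.

60 m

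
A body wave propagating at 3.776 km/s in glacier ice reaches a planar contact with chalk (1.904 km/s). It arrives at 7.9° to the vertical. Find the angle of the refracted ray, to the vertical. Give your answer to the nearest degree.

sin θ₁/V₁ = sin θ₂/V₂ ⇒ sin θ₂ = 1.904·sin 7.9°/3.776 = 1.904·0.1374/3.776 = 0.0693.
θ₂ = arcsin 0.0693 = 3.97° from the normal.

4°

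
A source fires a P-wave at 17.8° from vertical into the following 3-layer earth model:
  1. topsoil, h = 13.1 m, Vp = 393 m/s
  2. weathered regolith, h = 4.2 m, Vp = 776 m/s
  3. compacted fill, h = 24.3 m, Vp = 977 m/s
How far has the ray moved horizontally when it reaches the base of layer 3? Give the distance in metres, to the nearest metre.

36 m

Ray parameter p = sin 17.8° / 393 m/s = 7.7785e-04 s/m.
Layer 1: θ = 17.80°; offset = 13.1·tan 17.80° = 4.206 m.
Layer 2: sin θ = p·776 = 0.6036 → θ = 37.13°; offset = 4.2·tan 37.13° = 3.180 m.
Layer 3: sin θ = p·977 = 0.7600 → θ = 49.46°; offset = 24.3·tan 49.46° = 28.412 m.
Total horizontal offset = 35.798 m.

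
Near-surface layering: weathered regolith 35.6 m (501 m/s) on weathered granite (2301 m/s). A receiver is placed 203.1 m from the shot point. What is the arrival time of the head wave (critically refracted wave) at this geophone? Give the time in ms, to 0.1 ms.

t = x/V₂ + 2h·√(V₂²−V₁²)/(V₁V₂).
√(V₂²−V₁²) = √(2301²−501²) = 2245.8 m/s; delay term = 2·35.6·2245.8/(501·2301) = 0.13871 s.
t = 203.1/2301 + 0.13871 = 0.22697 s.

227.0 ms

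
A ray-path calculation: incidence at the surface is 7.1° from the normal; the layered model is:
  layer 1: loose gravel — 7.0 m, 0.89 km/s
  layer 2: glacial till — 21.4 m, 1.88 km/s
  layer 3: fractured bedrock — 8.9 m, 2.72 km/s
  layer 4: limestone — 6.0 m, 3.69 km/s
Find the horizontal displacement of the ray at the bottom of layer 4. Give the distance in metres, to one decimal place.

13.9 m

Apply Snell's law at each interface; in layer i the horizontal offset is hᵢ·tan θᵢ.
Layer 1: θ = 7.10°; offset = 7.0·tan 7.10° = 0.872 m.
Layer 2: sin θ = 1.88·sin 7.1°/0.89 = 0.2611, θ = 15.13°; offset = 21.4·tan 15.13° = 5.788 m.
Layer 3: sin θ = 2.72·sin 7.1°/0.89 = 0.3777, θ = 22.19°; offset = 8.9·tan 22.19° = 3.631 m.
Layer 4: sin θ = 3.69·sin 7.1°/0.89 = 0.5125, θ = 30.83°; offset = 6.0·tan 30.83° = 3.581 m.
Summing the layer offsets gives 13.872 m.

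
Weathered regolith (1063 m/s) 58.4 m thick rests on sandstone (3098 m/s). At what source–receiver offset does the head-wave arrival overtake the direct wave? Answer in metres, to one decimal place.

167.0 m

x_cross = 2h·√((V₂+V₁)/(V₂−V₁)).
(V₂+V₁)/(V₂−V₁) = (3098+1063)/(3098−1063) = 2.0447; √ = 1.4299.
x_cross = 2·58.4·1.4299 = 167.02 m.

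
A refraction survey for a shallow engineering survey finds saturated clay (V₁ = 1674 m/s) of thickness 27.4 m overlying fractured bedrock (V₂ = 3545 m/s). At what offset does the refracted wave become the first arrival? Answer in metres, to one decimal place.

θ_c = arcsin(1674/3545) = 28.18°, so cos θ_c = 0.8815 and tᵢ = 2h cos θ_c/V₁ = 0.0289 s.
At crossover x/V₁ = x/V₂ + tᵢ ⇒ x = tᵢ/(1/V₁ − 1/V₂) = 0.02886/(5.9737e-04 − 2.8209e-04) = 91.52 m.

91.5 m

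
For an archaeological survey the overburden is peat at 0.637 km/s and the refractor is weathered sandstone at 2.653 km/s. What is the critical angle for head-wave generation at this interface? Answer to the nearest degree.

Critical incidence: sin θ_c = V₁/V₂ = 0.637/2.653 = 0.2401.
θ_c = arcsin 0.2401 = 13.89°.

14°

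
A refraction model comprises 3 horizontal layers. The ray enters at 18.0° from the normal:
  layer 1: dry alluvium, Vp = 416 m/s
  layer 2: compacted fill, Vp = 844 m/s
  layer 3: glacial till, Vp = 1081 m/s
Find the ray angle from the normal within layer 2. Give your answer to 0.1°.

38.8°

Snell's law across each interface conserves sin θ / V, so sin θ_2 = V_2·sin θ₁/V₁.
sin θ_2 = 844 × sin 18.0° / 416 = 0.6269.
θ_2 = 38.83° from the vertical.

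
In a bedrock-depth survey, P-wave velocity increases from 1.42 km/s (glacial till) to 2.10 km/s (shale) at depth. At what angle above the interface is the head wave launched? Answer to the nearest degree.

47°

At critical incidence the refracted ray runs along the interface (θ₂ = 90°), so sin θ_c = V₁/V₂.
θ_c = arcsin(1.42/2.10) = arcsin 0.6762 = 42.55°.
Measured from the interface: 90° − 42.55° = 47.45°.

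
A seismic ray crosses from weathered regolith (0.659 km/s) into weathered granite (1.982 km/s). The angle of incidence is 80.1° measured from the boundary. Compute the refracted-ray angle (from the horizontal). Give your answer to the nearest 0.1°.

58.9°

Angle from the normal: 90° − 80.1° = 9.9°.
sin θ₁/V₁ = sin θ₂/V₂ ⇒ sin θ₂ = 1.982·sin 9.9°/0.659 = 1.982·0.1719/0.659 = 0.5171.
θ₂ = sin⁻¹(0.5171) = 31.14° (from vertical).
From the interface: 90° − 31.14° = 58.86°.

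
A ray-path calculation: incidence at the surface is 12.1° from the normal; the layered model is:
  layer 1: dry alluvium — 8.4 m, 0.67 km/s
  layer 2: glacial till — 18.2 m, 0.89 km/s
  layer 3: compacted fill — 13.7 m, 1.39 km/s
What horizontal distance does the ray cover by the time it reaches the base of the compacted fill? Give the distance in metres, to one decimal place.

Ray parameter p = sin 12.1° / 0.67 km/s = 3.1286e-01 s/km.
Layer 1: θ = 12.10°; offset = 8.4·tan 12.10° = 1.801 m.
Layer 2: sin θ = p·0.89 = 0.2784 → θ = 16.17°; offset = 18.2·tan 16.17° = 5.276 m.
Layer 3: sin θ = p·1.39 = 0.4349 → θ = 25.78°; offset = 13.7·tan 25.78° = 6.616 m.
Σ offsets = 13.693 m.

13.7 m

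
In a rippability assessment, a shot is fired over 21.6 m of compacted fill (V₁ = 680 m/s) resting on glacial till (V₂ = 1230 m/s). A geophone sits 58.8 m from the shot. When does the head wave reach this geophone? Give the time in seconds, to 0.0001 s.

t = x/V₂ + 2h·√(V₂²−V₁²)/(V₁V₂).
√(V₂²−V₁²) = √(1230²−680²) = 1024.9 m/s; delay term = 2·21.6·1024.9/(680·1230) = 0.05294 s.
t = 58.8/1230 + 0.05294 = 0.10074 s.

0.1007 s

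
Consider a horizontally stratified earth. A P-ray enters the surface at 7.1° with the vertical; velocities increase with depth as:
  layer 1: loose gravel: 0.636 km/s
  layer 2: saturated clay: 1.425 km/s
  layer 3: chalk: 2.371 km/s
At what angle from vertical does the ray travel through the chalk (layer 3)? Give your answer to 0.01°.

Snell's law across each interface conserves sin θ / V, so sin θ_3 = V_3·sin θ₁/V₁.
sin θ_3 = 2.371 × sin 7.1° / 0.636 = 0.4608.
θ_3 = 27.44° from the vertical.

27.44°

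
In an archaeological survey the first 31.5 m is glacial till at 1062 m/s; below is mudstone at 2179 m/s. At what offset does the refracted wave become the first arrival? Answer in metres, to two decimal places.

107.31 m

x_cross = 2h·√((V₂+V₁)/(V₂−V₁)).
(V₂+V₁)/(V₂−V₁) = (2179+1062)/(2179−1062) = 2.9015; √ = 1.7034.
x_cross = 2·31.5·1.7034 = 107.31 m.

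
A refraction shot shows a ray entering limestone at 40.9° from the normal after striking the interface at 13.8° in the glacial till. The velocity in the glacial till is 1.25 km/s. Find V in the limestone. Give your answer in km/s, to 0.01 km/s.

sin 13.8° = 0.2385; sin 40.9° = 0.6547.
V₂ = V₁·(sin θ₂/sin θ₁) = 1.25·(0.6547/0.2385) = 3.43 km/s.

3.43 km/s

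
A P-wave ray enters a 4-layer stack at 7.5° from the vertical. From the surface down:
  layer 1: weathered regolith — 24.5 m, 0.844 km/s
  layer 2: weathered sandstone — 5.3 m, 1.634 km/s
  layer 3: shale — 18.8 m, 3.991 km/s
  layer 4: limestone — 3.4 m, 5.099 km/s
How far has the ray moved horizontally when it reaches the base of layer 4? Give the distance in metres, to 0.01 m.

Apply Snell's law at each interface; in layer i the horizontal offset is hᵢ·tan θᵢ.
Layer 1: θ = 7.50°; offset = 24.5·tan 7.50° = 3.2255 m.
Layer 2: sin θ = 1.634·sin 7.5°/0.844 = 0.2527, θ = 14.64°; offset = 5.3·tan 14.64° = 1.3842 m.
Layer 3: sin θ = 3.991·sin 7.5°/0.844 = 0.6172, θ = 38.11°; offset = 18.8·tan 38.11° = 14.7480 m.
Layer 4: sin θ = 5.099·sin 7.5°/0.844 = 0.7886, θ = 52.05°; offset = 3.4·tan 52.05° = 4.3600 m.
Σ offsets = 23.7177 m.

23.72 m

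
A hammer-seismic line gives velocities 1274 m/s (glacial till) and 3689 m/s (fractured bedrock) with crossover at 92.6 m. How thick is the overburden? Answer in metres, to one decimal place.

h = (x_cross/2)·√((V₂−V₁)/(V₂+V₁)).
(V₂−V₁)/(V₂+V₁) = (3689−1274)/(3689+1274) = 0.4866; √ = 0.6976.
h = (92.6/2)·0.6976 = 32.30 m.

32.3 m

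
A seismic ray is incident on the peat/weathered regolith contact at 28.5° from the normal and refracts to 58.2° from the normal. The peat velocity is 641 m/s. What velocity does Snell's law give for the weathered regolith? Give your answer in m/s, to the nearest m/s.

Snell's law: sin 28.5°/V₁ = sin 58.2°/V₂.
V₂ = V₁·sin 58.2°/sin 28.5° = 641 × 1.7812 = 1141.72 m/s.

1142 m/s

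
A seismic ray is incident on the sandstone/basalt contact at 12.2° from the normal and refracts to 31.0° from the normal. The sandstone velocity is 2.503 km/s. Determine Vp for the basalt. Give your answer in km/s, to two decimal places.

Snell's law: sin 12.2°/V₁ = sin 31.0°/V₂.
V₂ = V₁·sin 31.0°/sin 12.2° = 2.503 × 2.4372 = 6.10 km/s.

6.10 km/s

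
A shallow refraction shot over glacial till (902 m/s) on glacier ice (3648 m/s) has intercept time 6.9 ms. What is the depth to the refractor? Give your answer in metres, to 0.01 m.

h = tᵢ·V₁·V₂ / (2·√(V₂²−V₁²)).
√(V₂²−V₁²) = √(3648² − 902²) = 3534.7 m/s.
h = 0.0069 s × 902 × 3648 / (2 × 3534.7) = 3.21 m.

3.21 m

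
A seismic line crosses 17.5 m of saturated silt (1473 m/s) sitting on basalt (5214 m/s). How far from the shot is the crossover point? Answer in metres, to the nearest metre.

47 m

x_cross = 2h·√((V₂+V₁)/(V₂−V₁)).
(V₂+V₁)/(V₂−V₁) = (5214+1473)/(5214−1473) = 1.7875; √ = 1.3370.
x_cross = 2·17.5·1.3370 = 46.79 m.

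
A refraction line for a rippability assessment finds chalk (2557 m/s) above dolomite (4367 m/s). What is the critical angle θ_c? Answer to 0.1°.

35.8°

Critical incidence: sin θ_c = V₁/V₂ = 2557/4367 = 0.5855.
θ_c = arcsin 0.5855 = 35.84°.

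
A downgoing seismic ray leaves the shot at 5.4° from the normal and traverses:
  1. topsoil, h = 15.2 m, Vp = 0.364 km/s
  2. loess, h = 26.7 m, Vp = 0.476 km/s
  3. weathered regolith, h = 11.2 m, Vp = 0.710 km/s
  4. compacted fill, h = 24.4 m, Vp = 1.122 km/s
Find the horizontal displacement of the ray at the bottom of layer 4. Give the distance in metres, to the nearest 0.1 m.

14.2 m

Apply Snell's law at each interface; in layer i the horizontal offset is hᵢ·tan θᵢ.
Layer 1: θ = 5.40°; offset = 15.2·tan 5.40° = 1.437 m.
Layer 2: sin θ = 0.476·sin 5.4°/0.364 = 0.1231, θ = 7.07°; offset = 26.7·tan 7.07° = 3.311 m.
Layer 3: sin θ = 0.710·sin 5.4°/0.364 = 0.1836, θ = 10.58°; offset = 11.2·tan 10.58° = 2.091 m.
Layer 4: sin θ = 1.122·sin 5.4°/0.364 = 0.2901, θ = 16.86°; offset = 24.4·tan 16.86° = 7.396 m.
Total horizontal offset = 14.235 m.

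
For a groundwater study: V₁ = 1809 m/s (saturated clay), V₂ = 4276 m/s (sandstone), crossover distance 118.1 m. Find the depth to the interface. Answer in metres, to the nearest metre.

38 m

h = (x_cross/2)·√((V₂−V₁)/(V₂+V₁)).
(V₂−V₁)/(V₂+V₁) = (4276−1809)/(4276+1809) = 0.4054; √ = 0.6367.
h = (118.1/2)·0.6367 = 37.60 m.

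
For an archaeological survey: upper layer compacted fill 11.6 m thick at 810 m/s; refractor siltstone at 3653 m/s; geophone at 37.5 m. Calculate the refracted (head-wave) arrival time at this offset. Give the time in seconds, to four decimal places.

0.0382 s

θ_c = arcsin(V₁/V₂) = arcsin(810/3653) = 12.81°, cos θ_c = 0.9751.
Intercept time tᵢ = 2h cos θ_c / V₁ = 2·11.6·0.9751/810 = 0.02793 s.
t = x/V₂ + tᵢ = 37.5/3653 + 0.02793 = 0.03819 s.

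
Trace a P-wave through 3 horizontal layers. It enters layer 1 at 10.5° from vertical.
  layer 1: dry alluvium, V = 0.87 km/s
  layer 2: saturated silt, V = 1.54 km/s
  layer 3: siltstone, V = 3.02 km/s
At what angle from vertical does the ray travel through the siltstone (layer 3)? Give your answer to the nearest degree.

39°

Snell's law across each interface conserves sin θ / V, so sin θ_3 = V_3·sin θ₁/V₁.
sin θ_3 = 3.02 × sin 10.5° / 0.87 = 0.6326.
θ_3 = 39.24° from the vertical.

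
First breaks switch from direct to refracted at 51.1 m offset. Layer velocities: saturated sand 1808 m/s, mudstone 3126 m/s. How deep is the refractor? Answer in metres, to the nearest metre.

h = (x_cross/2)·√((V₂−V₁)/(V₂+V₁)).
(V₂−V₁)/(V₂+V₁) = (3126−1808)/(3126+1808) = 0.2671; √ = 0.5168.
h = (51.1/2)·0.5168 = 13.21 m.

13 m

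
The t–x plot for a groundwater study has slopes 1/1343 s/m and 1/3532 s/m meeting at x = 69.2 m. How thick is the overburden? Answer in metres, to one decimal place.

x_cross = 2h·√((V₂+V₁)/(V₂−V₁)) → h = x_cross / (2·√((V₂+V₁)/(V₂−V₁))).
√((V₂+V₁)/(V₂−V₁)) = √((3532+1343)/(3532−1343)) = 1.4923.
h = 69.2 / (2·1.4923) = 23.19 m.

23.2 m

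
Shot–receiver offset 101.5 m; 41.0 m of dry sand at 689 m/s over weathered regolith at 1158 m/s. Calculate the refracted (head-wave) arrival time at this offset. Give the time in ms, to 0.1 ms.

183.3 ms

t = x/V₂ + 2h·√(V₂²−V₁²)/(V₁V₂).
√(V₂²−V₁²) = √(1158²−689²) = 930.7 m/s; delay term = 2·41.0·930.7/(689·1158) = 0.09565 s.
t = 101.5/1158 + 0.09565 = 0.18331 s.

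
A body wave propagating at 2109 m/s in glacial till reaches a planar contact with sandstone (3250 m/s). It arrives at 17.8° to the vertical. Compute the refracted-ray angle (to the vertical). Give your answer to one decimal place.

28.1°

sin θ₁/V₁ = sin θ₂/V₂ ⇒ sin θ₂ = 3250·sin 17.8°/2109 = 3250·0.3057/2109 = 0.4711.
θ₂ = arcsin 0.4711 = 28.10° from the normal.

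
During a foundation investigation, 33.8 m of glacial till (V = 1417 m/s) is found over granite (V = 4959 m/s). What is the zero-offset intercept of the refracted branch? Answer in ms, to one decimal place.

θ_c = arcsin(V₁/V₂) = arcsin(1417/4959) = 16.60°; cos θ_c = 0.9583.
tᵢ = 2h·cos θ_c / V₁ = 2·33.8·0.9583 / 1417 = 0.04572 s.

45.7 ms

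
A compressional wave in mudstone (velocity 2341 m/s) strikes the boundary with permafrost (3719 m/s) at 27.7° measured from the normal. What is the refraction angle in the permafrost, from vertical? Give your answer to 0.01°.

47.60°

sin θ₁/V₁ = sin θ₂/V₂ ⇒ sin θ₂ = 3719·sin 27.7°/2341 = 3719·0.4648/2341 = 0.7385.
θ₂ = arcsin 0.7385 = 47.60° from the normal.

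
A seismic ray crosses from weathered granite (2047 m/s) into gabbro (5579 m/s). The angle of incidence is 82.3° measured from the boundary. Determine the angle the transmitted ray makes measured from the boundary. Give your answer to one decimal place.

Angle from the normal: 90° − 82.3° = 7.7°.
Snell's law: sin θ₂ = (V₂/V₁)·sin θ₁ = (5579/2047)·sin 7.7° = 0.3652.
θ₂ = arcsin 0.3652 = 21.42° from the normal.
From the interface: 90° − 21.42° = 68.58°.

68.6°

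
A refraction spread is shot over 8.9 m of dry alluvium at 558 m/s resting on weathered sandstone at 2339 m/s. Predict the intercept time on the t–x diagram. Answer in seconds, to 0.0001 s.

θ_c = arcsin(V₁/V₂) = arcsin(558/2339) = 13.80°; cos θ_c = 0.9711.
tᵢ = 2h·cos θ_c / V₁ = 2·8.9·0.9711 / 558 = 0.03098 s.

0.0310 s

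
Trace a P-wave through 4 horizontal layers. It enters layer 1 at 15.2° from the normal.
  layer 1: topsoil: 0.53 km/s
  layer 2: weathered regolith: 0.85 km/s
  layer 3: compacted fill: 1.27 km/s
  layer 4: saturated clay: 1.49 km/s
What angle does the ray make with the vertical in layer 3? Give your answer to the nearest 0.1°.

Ray parameter p = sin 15.2° / 0.53 = 4.9470e-01 s/km.
sin θ_3 = p·V_3 = 4.9470e-01 × 1.27 = 0.6283.
θ_3 = arcsin 0.6283 = 38.92°.

38.9°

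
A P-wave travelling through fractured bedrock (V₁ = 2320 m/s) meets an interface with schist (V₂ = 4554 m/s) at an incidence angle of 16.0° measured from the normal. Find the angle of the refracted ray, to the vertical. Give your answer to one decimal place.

32.8°

sin θ₁/V₁ = sin θ₂/V₂ ⇒ sin θ₂ = 4554·sin 16.0°/2320 = 4554·0.2756/2320 = 0.5411.
θ₂ = sin⁻¹(0.5411) = 32.76° (from vertical).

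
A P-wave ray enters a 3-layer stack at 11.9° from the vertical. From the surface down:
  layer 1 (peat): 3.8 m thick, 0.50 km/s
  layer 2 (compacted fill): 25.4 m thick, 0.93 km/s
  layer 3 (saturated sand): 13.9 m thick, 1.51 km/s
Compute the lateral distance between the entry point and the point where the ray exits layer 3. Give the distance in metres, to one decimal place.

22.4 m

Apply Snell's law at each interface; in layer i the horizontal offset is hᵢ·tan θᵢ.
Layer 1: θ = 11.90°; offset = 3.8·tan 11.90° = 0.801 m.
Layer 2: sin θ = 0.93·sin 11.9°/0.50 = 0.3835, θ = 22.55°; offset = 25.4·tan 22.55° = 10.549 m.
Layer 3: sin θ = 1.51·sin 11.9°/0.50 = 0.6227, θ = 38.52°; offset = 13.9·tan 38.52° = 11.063 m.
Σ offsets = 22.412 m.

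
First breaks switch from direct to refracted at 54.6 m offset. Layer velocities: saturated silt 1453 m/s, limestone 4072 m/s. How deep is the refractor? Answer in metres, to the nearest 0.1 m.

18.8 m

x_cross = 2h·√((V₂+V₁)/(V₂−V₁)) → h = x_cross / (2·√((V₂+V₁)/(V₂−V₁))).
√((V₂+V₁)/(V₂−V₁)) = √((4072+1453)/(4072−1453)) = 1.4524.
h = 54.6 / (2·1.4524) = 18.80 m.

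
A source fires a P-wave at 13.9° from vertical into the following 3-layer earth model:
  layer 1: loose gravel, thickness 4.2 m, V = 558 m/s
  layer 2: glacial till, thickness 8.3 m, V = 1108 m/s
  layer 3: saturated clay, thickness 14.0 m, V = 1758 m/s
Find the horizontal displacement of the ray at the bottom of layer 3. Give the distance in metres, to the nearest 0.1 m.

Apply Snell's law at each interface; in layer i the horizontal offset is hᵢ·tan θᵢ.
Layer 1: θ = 13.90°; offset = 4.2·tan 13.90° = 1.039 m.
Layer 2: sin θ = 1108·sin 13.9°/558 = 0.4770, θ = 28.49°; offset = 8.3·tan 28.49° = 4.505 m.
Layer 3: sin θ = 1758·sin 13.9°/558 = 0.7568, θ = 49.19°; offset = 14.0·tan 49.19° = 16.212 m.
Σ offsets = 21.756 m.

21.8 m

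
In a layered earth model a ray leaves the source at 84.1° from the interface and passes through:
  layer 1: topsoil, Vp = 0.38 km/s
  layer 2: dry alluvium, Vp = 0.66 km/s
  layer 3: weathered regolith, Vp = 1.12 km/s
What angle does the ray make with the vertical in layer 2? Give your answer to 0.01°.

From the normal: θ₁ = 90° − 84.1° = 5.9°.
Snell's law across each interface conserves sin θ / V, so sin θ_2 = V_2·sin θ₁/V₁.
sin θ_2 = 0.66 × sin 5.9° / 0.38 = 0.1785.
θ_2 = 10.28° from the vertical.

10.28°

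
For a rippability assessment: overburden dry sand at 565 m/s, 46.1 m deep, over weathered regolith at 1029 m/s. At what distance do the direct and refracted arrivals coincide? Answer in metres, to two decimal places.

170.89 m

x_cross = 2h·√((V₂+V₁)/(V₂−V₁)).
(V₂+V₁)/(V₂−V₁) = (1029+565)/(1029−565) = 3.4353; √ = 1.8535.
x_cross = 2·46.1·1.8535 = 170.89 m.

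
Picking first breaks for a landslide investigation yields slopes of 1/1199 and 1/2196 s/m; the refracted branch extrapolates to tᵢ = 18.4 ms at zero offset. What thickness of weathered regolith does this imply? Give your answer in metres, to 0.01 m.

θ_c = arcsin(1199/2196) = 33.09°; cos θ_c = 0.8378.
tᵢ = 2h cos θ_c/V₁ ⇒ h = tᵢ·V₁/(2 cos θ_c) = 0.0184·1199/(2·0.8378) = 13.17 m.

13.17 m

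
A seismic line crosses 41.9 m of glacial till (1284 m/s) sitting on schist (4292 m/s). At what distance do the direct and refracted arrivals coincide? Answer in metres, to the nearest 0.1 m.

θ_c = arcsin(1284/4292) = 17.41°, so cos θ_c = 0.9542 and tᵢ = 2h cos θ_c/V₁ = 0.0623 s.
At crossover x/V₁ = x/V₂ + tᵢ ⇒ x = tᵢ/(1/V₁ − 1/V₂) = 0.06228/(7.7882e-04 − 2.3299e-04) = 114.09 m.

114.1 m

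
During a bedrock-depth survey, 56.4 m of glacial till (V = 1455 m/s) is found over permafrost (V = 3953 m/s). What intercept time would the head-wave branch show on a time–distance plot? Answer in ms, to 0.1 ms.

72.1 ms

θ_c = arcsin(V₁/V₂) = arcsin(1455/3953) = 21.60°; cos θ_c = 0.9298.
tᵢ = 2h·cos θ_c / V₁ = 2·56.4·0.9298 / 1455 = 0.07208 s.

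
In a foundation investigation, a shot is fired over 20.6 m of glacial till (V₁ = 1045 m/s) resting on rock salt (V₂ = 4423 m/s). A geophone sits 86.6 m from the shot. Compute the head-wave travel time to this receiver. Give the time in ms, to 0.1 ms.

57.9 ms

t = x/V₂ + 2h·√(V₂²−V₁²)/(V₁V₂).
√(V₂²−V₁²) = √(4423²−1045²) = 4297.8 m/s; delay term = 2·20.6·4297.8/(1045·4423) = 0.03831 s.
t = 86.6/4423 + 0.03831 = 0.05789 s.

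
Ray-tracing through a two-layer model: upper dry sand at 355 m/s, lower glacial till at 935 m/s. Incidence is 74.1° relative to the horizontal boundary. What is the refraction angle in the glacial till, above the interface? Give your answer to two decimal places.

Angle from the normal: 90° − 74.1° = 15.9°.
Snell's law: sin θ₂ = (V₂/V₁)·sin θ₁ = (935/355)·sin 15.9° = 0.7216.
θ₂ = arcsin 0.7216 = 46.18° from the normal.
From the interface: 90° − 46.18° = 43.82°.

43.82°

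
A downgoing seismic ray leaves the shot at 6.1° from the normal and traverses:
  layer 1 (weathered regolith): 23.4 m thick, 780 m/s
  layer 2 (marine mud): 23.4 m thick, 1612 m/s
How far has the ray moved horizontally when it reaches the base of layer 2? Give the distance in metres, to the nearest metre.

Ray parameter p = sin 6.1° / 780 m/s = 1.3624e-04 s/m.
Layer 1: θ = 6.10°; offset = 23.4·tan 6.10° = 2.501 m.
Layer 2: sin θ = p·1612 = 0.2196 → θ = 12.69°; offset = 23.4·tan 12.69° = 5.268 m.
Summing the layer offsets gives 7.768 m.

8 m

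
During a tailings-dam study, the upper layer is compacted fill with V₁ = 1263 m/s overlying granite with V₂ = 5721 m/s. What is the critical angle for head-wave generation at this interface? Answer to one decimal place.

12.8°

Critical incidence: sin θ_c = V₁/V₂ = 1263/5721 = 0.2208.
θ_c = arcsin 0.2208 = 12.75°.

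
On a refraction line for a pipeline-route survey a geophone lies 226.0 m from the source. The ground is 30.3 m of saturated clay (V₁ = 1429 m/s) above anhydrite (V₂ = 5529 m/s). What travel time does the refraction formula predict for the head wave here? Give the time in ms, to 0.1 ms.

81.8 ms

θ_c = arcsin(V₁/V₂) = arcsin(1429/5529) = 14.98°, cos θ_c = 0.9660.
Intercept time tᵢ = 2h cos θ_c / V₁ = 2·30.3·0.9660/1429 = 0.04097 s.
t = x/V₂ + tᵢ = 226.0/5529 + 0.04097 = 0.08184 s.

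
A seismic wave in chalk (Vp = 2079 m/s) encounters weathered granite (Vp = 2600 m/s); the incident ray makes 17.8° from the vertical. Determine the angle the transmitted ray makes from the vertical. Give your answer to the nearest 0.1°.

Snell's law: sin θ₂ = (V₂/V₁)·sin θ₁ = (2600/2079)·sin 17.8° = 0.3823.
θ₂ = arcsin 0.3823 = 22.48° from the normal.

22.5°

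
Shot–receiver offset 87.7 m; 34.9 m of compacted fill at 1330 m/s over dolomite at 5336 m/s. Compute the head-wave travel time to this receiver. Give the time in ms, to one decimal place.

67.3 ms

θ_c = arcsin(V₁/V₂) = arcsin(1330/5336) = 14.43°, cos θ_c = 0.9684.
Intercept time tᵢ = 2h cos θ_c / V₁ = 2·34.9·0.9684/1330 = 0.05082 s.
t = x/V₂ + tᵢ = 87.7/5336 + 0.05082 = 0.06726 s.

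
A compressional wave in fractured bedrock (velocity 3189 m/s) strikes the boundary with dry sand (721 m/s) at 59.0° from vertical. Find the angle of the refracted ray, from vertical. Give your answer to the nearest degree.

sin θ₁/V₁ = sin θ₂/V₂ ⇒ sin θ₂ = 721·sin 59.0°/3189 = 721·0.8572/3189 = 0.1938.
θ₂ = arcsin 0.1938 = 11.17° from the normal.

11°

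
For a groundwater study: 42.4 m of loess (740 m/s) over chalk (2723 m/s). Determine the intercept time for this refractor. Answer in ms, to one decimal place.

110.3 ms

θ_c = arcsin(V₁/V₂) = arcsin(740/2723) = 15.77°; cos θ_c = 0.9624.
tᵢ = 2h·cos θ_c / V₁ = 2·42.4·0.9624 / 740 = 0.11028 s.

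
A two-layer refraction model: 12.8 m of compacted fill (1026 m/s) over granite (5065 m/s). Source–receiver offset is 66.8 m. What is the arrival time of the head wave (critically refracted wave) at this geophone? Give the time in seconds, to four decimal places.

t = x/V₂ + 2h·√(V₂²−V₁²)/(V₁V₂).
√(V₂²−V₁²) = √(5065²−1026²) = 4960.0 m/s; delay term = 2·12.8·4960.0/(1026·5065) = 0.02443 s.
t = 66.8/5065 + 0.02443 = 0.03762 s.

0.0376 s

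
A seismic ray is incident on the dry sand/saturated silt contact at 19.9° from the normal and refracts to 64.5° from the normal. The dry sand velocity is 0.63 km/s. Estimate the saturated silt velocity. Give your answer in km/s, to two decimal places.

Snell's law: sin 19.9°/V₁ = sin 64.5°/V₂.
V₂ = V₁·sin 64.5°/sin 19.9° = 0.63 × 2.6517 = 1.67 km/s.

1.67 km/s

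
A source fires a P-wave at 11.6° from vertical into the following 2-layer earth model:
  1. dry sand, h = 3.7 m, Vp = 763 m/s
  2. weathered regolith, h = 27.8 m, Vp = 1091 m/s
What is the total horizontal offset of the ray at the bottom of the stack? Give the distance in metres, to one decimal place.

9.1 m

p = sin θ₁/V₁ = sin 11.6°/763 = 2.6354e-04 s/m is conserved through the stack.
Layer 1: θ = 11.60°; offset = 3.7·tan 11.60° = 0.760 m.
Layer 2: sin θ = p·1091 = 0.2875 → θ = 16.71°; offset = 27.8·tan 16.71° = 8.345 m.
Total horizontal offset = 9.105 m.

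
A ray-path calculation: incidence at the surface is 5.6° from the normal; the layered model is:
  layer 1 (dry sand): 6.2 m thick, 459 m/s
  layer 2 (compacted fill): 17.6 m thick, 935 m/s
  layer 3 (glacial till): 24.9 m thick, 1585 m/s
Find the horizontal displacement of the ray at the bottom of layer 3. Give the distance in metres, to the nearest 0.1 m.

Apply Snell's law at each interface; in layer i the horizontal offset is hᵢ·tan θᵢ.
Layer 1: θ = 5.60°; offset = 6.2·tan 5.60° = 0.608 m.
Layer 2: sin θ = 935·sin 5.6°/459 = 0.1988, θ = 11.47°; offset = 17.6·tan 11.47° = 3.570 m.
Layer 3: sin θ = 1585·sin 5.6°/459 = 0.3370, θ = 19.69°; offset = 24.9·tan 19.69° = 8.912 m.
Total horizontal offset = 13.089 m.

13.1 m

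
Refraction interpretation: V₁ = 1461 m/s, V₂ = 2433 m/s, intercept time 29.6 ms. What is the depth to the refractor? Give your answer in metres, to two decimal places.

27.04 m

h = tᵢ·V₁·V₂ / (2·√(V₂²−V₁²)).
√(V₂²−V₁²) = √(2433² − 1461²) = 1945.5 m/s.
h = 0.0296 s × 1461 × 2433 / (2 × 1945.5) = 27.04 m.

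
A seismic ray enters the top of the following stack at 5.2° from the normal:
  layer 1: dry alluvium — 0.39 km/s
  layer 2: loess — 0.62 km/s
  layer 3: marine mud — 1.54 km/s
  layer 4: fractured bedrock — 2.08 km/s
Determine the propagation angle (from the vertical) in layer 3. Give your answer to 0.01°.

20.97°

Ray parameter p = sin 5.2° / 0.39 = 2.3239e-01 s/km.
sin θ_3 = p·V_3 = 2.3239e-01 × 1.54 = 0.3579.
θ_3 = 20.97° from the vertical.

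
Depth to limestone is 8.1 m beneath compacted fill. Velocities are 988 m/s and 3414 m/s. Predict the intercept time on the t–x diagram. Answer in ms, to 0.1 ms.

θ_c = arcsin(V₁/V₂) = arcsin(988/3414) = 16.82°; cos θ_c = 0.9572.
tᵢ = 2h·cos θ_c / V₁ = 2·8.1·0.9572 / 988 = 0.01570 s.

15.7 ms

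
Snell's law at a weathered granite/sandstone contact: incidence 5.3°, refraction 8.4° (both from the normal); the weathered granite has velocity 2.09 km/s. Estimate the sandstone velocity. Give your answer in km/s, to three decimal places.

sin 5.3° = 0.0924; sin 8.4° = 0.1461.
V₂ = V₁·(sin θ₂/sin θ₁) = 2.09·(0.1461/0.0924) = 3.305 km/s.

3.305 km/s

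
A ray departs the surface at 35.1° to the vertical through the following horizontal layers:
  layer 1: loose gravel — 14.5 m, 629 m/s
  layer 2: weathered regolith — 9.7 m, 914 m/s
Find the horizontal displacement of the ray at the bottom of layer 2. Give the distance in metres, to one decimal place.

24.9 m

Apply Snell's law at each interface; in layer i the horizontal offset is hᵢ·tan θᵢ.
Layer 1: θ = 35.10°; offset = 14.5·tan 35.10° = 10.191 m.
Layer 2: sin θ = 914·sin 35.1°/629 = 0.8355, θ = 56.67°; offset = 9.7·tan 56.67° = 14.751 m.
Σ offsets = 24.942 m.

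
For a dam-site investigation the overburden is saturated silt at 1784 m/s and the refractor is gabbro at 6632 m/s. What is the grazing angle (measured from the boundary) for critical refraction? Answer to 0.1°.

At critical incidence the refracted ray runs along the interface (θ₂ = 90°), so sin θ_c = V₁/V₂.
θ_c = arcsin(1784/6632) = arcsin 0.2690 = 15.60°.
Measured from the interface: 90° − 15.60° = 74.40°.

74.4°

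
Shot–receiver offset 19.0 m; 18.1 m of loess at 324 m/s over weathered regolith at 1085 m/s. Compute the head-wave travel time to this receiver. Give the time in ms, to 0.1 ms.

θ_c = arcsin(V₁/V₂) = arcsin(324/1085) = 17.37°, cos θ_c = 0.9544.
Intercept time tᵢ = 2h cos θ_c / V₁ = 2·18.1·0.9544/324 = 0.10663 s.
t = x/V₂ + tᵢ = 19.0/1085 + 0.10663 = 0.12414 s.

124.1 ms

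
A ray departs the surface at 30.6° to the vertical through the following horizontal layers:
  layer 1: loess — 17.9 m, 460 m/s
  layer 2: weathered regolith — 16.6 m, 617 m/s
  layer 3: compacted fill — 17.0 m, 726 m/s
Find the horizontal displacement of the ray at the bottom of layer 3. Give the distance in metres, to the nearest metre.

49 m

Apply Snell's law at each interface; in layer i the horizontal offset is hᵢ·tan θᵢ.
Layer 1: θ = 30.60°; offset = 17.9·tan 30.60° = 10.586 m.
Layer 2: sin θ = 617·sin 30.6°/460 = 0.6828, θ = 43.06°; offset = 16.6·tan 43.06° = 15.513 m.
Layer 3: sin θ = 726·sin 30.6°/460 = 0.8034, θ = 53.46°; offset = 17.0·tan 53.46° = 22.937 m.
Summing the layer offsets gives 49.036 m.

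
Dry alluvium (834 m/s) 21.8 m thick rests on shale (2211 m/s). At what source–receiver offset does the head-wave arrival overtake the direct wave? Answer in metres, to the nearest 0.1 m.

64.8 m

θ_c = arcsin(834/2211) = 22.16°, so cos θ_c = 0.9261 and tᵢ = 2h cos θ_c/V₁ = 0.0484 s.
At crossover x/V₁ = x/V₂ + tᵢ ⇒ x = tᵢ/(1/V₁ − 1/V₂) = 0.04842/(1.1990e-03 − 4.5228e-04) = 64.84 m.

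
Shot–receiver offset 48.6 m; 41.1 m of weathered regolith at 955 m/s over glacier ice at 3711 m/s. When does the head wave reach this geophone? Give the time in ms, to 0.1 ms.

θ_c = arcsin(V₁/V₂) = arcsin(955/3711) = 14.91°, cos θ_c = 0.9663.
Intercept time tᵢ = 2h cos θ_c / V₁ = 2·41.1·0.9663/955 = 0.08317 s.
t = x/V₂ + tᵢ = 48.6/3711 + 0.08317 = 0.09627 s.

96.3 ms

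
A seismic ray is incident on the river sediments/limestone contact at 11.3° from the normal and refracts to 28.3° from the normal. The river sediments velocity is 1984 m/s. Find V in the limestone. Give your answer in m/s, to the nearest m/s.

sin 11.3° = 0.1959; sin 28.3° = 0.4741.
V₂ = V₁·(sin θ₂/sin θ₁) = 1984·(0.4741/0.1959) = 4800.25 m/s.

4800 m/s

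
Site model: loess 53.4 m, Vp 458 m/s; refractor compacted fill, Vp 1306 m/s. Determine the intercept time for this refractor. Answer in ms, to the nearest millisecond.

218 ms

θ_c = arcsin(V₁/V₂) = arcsin(458/1306) = 20.53°; cos θ_c = 0.9365.
tᵢ = 2h·cos θ_c / V₁ = 2·53.4·0.9365 / 458 = 0.21838 s.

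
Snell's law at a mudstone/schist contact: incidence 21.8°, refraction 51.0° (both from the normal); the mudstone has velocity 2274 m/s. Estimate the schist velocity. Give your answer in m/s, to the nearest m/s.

4759 m/s

sin 21.8° = 0.3714; sin 51.0° = 0.7771.
V₂ = V₁·(sin θ₂/sin θ₁) = 2274·(0.7771/0.3714) = 4758.70 m/s.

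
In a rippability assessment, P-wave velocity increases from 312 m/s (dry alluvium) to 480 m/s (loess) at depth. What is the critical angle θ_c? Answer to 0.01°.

Critical incidence: sin θ_c = V₁/V₂ = 312/480 = 0.6500.
θ_c = arcsin 0.6500 = 40.54°.

40.54°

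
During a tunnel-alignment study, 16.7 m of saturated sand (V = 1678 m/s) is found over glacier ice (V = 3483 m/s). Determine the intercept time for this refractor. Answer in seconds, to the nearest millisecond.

0.017 s

θ_c = arcsin(V₁/V₂) = arcsin(1678/3483) = 28.80°; cos θ_c = 0.8763.
tᵢ = 2h·cos θ_c / V₁ = 2·16.7·0.8763 / 1678 = 0.01744 s.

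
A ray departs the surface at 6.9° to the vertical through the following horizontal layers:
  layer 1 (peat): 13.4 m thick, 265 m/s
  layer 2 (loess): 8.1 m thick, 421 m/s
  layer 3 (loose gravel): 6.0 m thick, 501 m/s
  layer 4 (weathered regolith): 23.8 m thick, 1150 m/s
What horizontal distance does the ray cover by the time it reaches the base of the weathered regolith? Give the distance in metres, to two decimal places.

19.14 m

Apply Snell's law at each interface; in layer i the horizontal offset is hᵢ·tan θᵢ.
Layer 1: θ = 6.90°; offset = 13.4·tan 6.90° = 1.6216 m.
Layer 2: sin θ = 421·sin 6.9°/265 = 0.1909, θ = 11.00°; offset = 8.1·tan 11.00° = 1.5749 m.
Layer 3: sin θ = 501·sin 6.9°/265 = 0.2271, θ = 13.13°; offset = 6.0·tan 13.13° = 1.3993 m.
Layer 4: sin θ = 1150·sin 6.9°/265 = 0.5213, θ = 31.42°; offset = 23.8·tan 31.42° = 14.5406 m.
Summing the layer offsets gives 19.1364 m.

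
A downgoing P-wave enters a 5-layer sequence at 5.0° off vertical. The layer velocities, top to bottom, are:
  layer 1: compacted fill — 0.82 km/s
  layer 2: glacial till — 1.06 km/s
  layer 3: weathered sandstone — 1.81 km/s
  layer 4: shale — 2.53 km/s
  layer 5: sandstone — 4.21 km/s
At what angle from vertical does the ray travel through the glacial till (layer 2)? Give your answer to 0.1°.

6.5°

Ray parameter p = sin 5.0° / 0.82 = 1.0629e-01 s/km.
sin θ_2 = p·V_2 = 1.0629e-01 × 1.06 = 0.1127.
θ_2 = 6.47° from the vertical.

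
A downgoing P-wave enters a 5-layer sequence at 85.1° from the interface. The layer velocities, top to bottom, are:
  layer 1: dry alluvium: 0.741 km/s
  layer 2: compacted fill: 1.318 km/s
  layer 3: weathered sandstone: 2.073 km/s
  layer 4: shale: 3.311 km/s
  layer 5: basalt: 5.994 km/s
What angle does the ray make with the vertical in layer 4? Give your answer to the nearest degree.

From the normal: θ₁ = 90° − 85.1° = 4.9°.
Snell's law across each interface conserves sin θ / V, so sin θ_4 = V_4·sin θ₁/V₁.
sin θ_4 = 3.311 × sin 4.9° / 0.741 = 0.3817.
θ_4 = 22.44° from the vertical.

22°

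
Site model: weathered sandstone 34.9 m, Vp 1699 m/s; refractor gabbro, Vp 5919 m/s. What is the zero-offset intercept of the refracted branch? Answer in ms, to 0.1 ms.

39.4 ms

θ_c = arcsin(V₁/V₂) = arcsin(1699/5919) = 16.68°; cos θ_c = 0.9579.
tᵢ = 2h·cos θ_c / V₁ = 2·34.9·0.9579 / 1699 = 0.03935 s.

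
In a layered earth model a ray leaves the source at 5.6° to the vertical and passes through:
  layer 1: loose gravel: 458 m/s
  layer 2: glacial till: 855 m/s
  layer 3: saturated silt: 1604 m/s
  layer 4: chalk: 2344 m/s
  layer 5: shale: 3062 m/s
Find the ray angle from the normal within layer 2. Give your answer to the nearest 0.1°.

Snell's law across each interface conserves sin θ / V, so sin θ_2 = V_2·sin θ₁/V₁.
sin θ_2 = 855 × sin 5.6° / 458 = 0.1822.
θ_2 = 10.50° from the vertical.

10.5°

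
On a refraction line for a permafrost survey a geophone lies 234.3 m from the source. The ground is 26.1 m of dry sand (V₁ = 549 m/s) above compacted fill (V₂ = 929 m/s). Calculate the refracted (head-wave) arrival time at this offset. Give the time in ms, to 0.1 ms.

θ_c = arcsin(V₁/V₂) = arcsin(549/929) = 36.23°, cos θ_c = 0.8067.
Intercept time tᵢ = 2h cos θ_c / V₁ = 2·26.1·0.8067/549 = 0.07670 s.
t = x/V₂ + tᵢ = 234.3/929 + 0.07670 = 0.32891 s.

328.9 ms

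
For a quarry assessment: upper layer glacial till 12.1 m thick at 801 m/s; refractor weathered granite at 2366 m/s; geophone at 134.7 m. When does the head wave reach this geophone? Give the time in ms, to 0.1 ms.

85.4 ms

θ_c = arcsin(V₁/V₂) = arcsin(801/2366) = 19.79°, cos θ_c = 0.9409.
Intercept time tᵢ = 2h cos θ_c / V₁ = 2·12.1·0.9409/801 = 0.02843 s.
t = x/V₂ + tᵢ = 134.7/2366 + 0.02843 = 0.08536 s.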